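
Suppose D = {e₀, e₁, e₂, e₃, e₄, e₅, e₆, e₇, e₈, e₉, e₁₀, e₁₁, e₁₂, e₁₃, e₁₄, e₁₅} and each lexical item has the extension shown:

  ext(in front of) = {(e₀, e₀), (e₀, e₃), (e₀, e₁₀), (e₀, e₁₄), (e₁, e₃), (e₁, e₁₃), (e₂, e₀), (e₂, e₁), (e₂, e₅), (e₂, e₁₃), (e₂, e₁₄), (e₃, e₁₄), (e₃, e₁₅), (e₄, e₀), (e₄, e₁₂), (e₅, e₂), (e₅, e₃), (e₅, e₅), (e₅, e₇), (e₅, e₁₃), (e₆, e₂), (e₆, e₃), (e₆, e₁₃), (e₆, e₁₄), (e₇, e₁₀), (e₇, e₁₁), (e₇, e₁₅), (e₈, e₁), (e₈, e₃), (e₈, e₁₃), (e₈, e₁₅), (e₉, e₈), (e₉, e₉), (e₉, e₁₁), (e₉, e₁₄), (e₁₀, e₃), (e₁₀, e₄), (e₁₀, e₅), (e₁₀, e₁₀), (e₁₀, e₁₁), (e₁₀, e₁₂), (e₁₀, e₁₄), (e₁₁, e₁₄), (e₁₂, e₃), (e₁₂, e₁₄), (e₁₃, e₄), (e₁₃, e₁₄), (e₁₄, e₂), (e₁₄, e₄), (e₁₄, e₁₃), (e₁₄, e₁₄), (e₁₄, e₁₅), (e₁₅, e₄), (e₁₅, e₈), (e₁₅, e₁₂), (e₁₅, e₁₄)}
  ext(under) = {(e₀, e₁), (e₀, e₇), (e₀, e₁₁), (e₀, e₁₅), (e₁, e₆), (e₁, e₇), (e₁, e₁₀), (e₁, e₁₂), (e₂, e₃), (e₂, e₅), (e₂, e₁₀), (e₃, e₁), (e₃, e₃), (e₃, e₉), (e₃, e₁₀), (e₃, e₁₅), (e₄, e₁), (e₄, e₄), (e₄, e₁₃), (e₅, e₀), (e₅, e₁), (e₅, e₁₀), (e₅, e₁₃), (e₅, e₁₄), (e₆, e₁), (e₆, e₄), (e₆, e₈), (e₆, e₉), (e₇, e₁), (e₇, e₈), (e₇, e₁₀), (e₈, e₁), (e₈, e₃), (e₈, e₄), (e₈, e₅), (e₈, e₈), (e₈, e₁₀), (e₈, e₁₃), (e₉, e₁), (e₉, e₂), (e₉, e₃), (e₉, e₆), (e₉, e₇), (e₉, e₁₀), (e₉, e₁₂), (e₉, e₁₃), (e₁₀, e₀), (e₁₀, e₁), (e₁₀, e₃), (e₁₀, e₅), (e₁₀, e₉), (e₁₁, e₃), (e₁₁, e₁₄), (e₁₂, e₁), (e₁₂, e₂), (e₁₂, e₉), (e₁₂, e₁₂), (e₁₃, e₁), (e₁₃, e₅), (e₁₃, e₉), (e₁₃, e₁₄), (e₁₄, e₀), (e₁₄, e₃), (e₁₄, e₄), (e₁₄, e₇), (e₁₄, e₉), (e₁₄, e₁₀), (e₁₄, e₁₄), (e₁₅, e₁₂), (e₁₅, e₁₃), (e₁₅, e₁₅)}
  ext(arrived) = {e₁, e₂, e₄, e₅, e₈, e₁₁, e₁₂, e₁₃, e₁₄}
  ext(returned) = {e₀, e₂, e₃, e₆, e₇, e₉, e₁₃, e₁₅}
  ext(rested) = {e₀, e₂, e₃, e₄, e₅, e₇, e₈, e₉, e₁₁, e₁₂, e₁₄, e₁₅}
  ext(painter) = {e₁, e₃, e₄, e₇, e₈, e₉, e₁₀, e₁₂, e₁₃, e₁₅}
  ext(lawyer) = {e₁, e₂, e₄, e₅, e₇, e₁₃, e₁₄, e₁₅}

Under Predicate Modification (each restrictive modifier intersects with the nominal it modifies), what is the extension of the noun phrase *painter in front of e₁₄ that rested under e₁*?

{e₃, e₉, e₁₂}

⟦in front of e₁₄⟧ = {x : ⟨x, e₁₄⟩ ∈ ⟦in front of⟧} = {e₀, e₂, e₃, e₆, e₉, e₁₀, e₁₁, e₁₂, e₁₃, e₁₄, e₁₅}
⟦that rested⟧ = ⟦rested⟧ = {e₀, e₂, e₃, e₄, e₅, e₇, e₈, e₉, e₁₁, e₁₂, e₁₄, e₁₅}
⟦under e₁⟧ = {x : ⟨x, e₁⟩ ∈ ⟦under⟧} = {e₀, e₃, e₄, e₅, e₆, e₇, e₈, e₉, e₁₀, e₁₂, e₁₃}
⟦painter⟧ = {e₁, e₃, e₄, e₇, e₈, e₉, e₁₀, e₁₂, e₁₃, e₁₅}
… ∩ ⟦in front of e₁₄⟧ = {e₁, e₃, e₄, e₇, e₈, e₉, e₁₀, e₁₂, e₁₃, e₁₅} ∩ {e₀, e₂, e₃, e₆, e₉, e₁₀, e₁₁, e₁₂, e₁₃, e₁₄, e₁₅} = {e₃, e₉, e₁₀, e₁₂, e₁₃, e₁₅}
… ∩ ⟦that rested⟧ = {e₃, e₉, e₁₀, e₁₂, e₁₃, e₁₅} ∩ {e₀, e₂, e₃, e₄, e₅, e₇, e₈, e₉, e₁₁, e₁₂, e₁₄, e₁₅} = {e₃, e₉, e₁₂, e₁₅}
… ∩ ⟦under e₁⟧ = {e₃, e₉, e₁₂, e₁₅} ∩ {e₀, e₃, e₄, e₅, e₆, e₇, e₈, e₉, e₁₀, e₁₂, e₁₃} = {e₃, e₉, e₁₂}
So ⟦painter in front of e₁₄ that rested under e₁⟧ = {e₃, e₉, e₁₂}.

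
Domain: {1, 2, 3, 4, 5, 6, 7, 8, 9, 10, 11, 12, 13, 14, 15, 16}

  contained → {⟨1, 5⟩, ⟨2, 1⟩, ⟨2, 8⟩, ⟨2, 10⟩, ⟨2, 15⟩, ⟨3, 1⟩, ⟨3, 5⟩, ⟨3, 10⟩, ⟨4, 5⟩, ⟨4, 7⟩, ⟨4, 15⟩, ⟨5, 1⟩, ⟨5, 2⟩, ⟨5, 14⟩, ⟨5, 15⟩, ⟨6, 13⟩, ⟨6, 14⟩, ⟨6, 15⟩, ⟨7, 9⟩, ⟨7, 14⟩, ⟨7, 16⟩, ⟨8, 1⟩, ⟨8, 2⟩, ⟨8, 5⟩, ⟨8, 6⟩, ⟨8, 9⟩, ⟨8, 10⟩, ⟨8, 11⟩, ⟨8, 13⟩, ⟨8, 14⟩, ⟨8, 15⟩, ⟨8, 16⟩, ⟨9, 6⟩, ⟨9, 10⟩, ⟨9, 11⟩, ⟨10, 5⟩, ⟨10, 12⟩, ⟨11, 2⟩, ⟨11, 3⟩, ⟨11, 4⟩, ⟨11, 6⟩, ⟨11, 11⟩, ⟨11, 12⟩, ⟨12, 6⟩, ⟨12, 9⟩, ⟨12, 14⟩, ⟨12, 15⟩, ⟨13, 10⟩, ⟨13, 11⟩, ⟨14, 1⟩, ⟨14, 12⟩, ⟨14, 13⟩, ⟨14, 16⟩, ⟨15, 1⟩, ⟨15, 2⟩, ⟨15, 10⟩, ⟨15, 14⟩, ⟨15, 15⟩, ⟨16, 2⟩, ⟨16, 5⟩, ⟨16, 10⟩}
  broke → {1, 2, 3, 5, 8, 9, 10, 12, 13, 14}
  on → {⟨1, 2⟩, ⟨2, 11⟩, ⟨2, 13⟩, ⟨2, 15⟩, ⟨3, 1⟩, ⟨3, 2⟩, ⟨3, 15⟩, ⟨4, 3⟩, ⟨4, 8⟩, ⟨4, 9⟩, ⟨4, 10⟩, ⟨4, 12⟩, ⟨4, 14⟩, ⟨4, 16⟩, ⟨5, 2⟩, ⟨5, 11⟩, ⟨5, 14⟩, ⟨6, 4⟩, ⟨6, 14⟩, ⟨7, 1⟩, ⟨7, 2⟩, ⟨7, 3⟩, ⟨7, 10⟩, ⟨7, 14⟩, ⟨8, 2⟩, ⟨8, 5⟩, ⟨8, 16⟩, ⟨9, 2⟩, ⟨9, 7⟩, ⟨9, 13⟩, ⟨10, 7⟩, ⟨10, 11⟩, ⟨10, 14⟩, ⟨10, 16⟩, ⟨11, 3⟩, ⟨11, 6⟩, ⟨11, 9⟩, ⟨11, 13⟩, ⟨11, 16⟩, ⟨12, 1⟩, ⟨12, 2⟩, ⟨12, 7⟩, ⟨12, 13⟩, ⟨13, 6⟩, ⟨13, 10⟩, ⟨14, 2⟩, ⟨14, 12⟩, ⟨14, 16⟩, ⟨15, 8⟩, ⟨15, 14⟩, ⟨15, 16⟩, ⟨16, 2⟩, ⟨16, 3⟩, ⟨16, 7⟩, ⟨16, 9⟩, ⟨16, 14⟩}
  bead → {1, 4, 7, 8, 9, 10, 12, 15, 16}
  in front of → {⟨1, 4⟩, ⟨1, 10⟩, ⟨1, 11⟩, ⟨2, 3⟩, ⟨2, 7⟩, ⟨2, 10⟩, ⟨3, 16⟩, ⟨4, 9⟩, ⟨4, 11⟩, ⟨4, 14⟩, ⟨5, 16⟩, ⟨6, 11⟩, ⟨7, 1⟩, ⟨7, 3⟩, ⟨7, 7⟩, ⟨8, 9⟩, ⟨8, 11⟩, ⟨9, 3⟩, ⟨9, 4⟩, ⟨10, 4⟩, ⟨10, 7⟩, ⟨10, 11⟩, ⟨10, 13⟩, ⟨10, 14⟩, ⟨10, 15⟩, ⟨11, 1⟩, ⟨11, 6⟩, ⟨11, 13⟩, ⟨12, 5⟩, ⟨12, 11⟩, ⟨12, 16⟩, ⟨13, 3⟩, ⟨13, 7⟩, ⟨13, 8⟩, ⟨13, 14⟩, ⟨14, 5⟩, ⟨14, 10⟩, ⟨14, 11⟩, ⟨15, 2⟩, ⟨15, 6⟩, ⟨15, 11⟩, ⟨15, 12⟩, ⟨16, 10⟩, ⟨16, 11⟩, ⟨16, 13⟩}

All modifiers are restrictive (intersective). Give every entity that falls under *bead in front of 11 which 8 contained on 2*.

{1, 16}

⟦in front of 11⟧ = {x : ⟨x, 11⟩ ∈ ⟦in front of⟧} = {1, 4, 6, 8, 10, 12, 14, 15, 16}
⟦which 8 contained⟧ = {x : ⟨8, x⟩ ∈ ⟦contained⟧} = {1, 2, 5, 6, 9, 10, 11, 13, 14, 15, 16}
⟦on 2⟧ = {x : ⟨x, 2⟩ ∈ ⟦on⟧} = {1, 3, 5, 7, 8, 9, 12, 14, 16}
⟦bead⟧ = {1, 4, 7, 8, 9, 10, 12, 15, 16}
… ∩ ⟦in front of 11⟧ = {1, 4, 7, 8, 9, 10, 12, 15, 16} ∩ {1, 4, 6, 8, 10, 12, 14, 15, 16} = {1, 4, 8, 10, 12, 15, 16}
… ∩ ⟦which 8 contained⟧ = {1, 4, 8, 10, 12, 15, 16} ∩ {1, 2, 5, 6, 9, 10, 11, 13, 14, 15, 16} = {1, 10, 15, 16}
… ∩ ⟦on 2⟧ = {1, 10, 15, 16} ∩ {1, 3, 5, 7, 8, 9, 12, 14, 16} = {1, 16}
So ⟦bead in front of 11 which 8 contained on 2⟧ = {1, 16}.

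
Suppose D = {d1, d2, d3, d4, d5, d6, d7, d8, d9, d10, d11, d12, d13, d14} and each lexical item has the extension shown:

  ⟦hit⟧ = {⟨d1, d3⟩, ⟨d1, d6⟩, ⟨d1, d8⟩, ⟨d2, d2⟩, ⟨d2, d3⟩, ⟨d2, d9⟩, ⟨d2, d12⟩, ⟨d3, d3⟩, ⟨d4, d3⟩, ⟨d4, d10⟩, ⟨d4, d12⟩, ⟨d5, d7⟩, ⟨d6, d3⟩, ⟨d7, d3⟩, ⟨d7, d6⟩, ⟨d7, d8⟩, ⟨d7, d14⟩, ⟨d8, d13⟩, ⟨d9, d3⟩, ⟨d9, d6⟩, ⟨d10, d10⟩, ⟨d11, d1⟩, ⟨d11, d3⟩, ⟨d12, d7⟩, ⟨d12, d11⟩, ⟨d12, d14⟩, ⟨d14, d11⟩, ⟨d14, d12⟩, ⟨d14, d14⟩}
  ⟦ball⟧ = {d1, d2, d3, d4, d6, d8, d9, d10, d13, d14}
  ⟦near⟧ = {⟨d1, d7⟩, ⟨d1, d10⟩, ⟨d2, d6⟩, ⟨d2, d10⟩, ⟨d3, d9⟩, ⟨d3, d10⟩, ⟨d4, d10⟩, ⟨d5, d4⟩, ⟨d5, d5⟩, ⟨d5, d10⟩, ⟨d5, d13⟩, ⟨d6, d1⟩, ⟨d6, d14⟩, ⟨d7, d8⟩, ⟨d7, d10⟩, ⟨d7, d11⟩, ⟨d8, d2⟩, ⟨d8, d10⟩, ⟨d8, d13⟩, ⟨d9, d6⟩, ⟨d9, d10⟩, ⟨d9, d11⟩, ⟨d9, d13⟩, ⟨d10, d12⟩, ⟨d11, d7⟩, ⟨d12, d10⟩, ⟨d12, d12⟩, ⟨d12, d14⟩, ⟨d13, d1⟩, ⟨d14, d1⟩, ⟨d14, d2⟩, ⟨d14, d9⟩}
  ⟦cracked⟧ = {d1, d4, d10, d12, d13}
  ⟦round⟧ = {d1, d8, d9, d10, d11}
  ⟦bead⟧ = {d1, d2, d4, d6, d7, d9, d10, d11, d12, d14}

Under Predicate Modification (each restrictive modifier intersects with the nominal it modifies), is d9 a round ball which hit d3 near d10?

yes

⟦which hit d3⟧ = {x : ⟨x, d3⟩ ∈ ⟦hit⟧} = {d1, d2, d3, d4, d6, d7, d9, d11}
⟦near d10⟧ = {x : ⟨x, d10⟩ ∈ ⟦near⟧} = {d1, d2, d3, d4, d5, d7, d8, d9, d12}
⟦ball⟧ = {d1, d2, d3, d4, d6, d8, d9, d10, d13, d14}
… ∩ ⟦which hit d3⟧ = {d1, d2, d3, d4, d6, d8, d9, d10, d13, d14} ∩ {d1, d2, d3, d4, d6, d7, d9, d11} = {d1, d2, d3, d4, d6, d9}
… ∩ ⟦near d10⟧ = {d1, d2, d3, d4, d6, d9} ∩ {d1, d2, d3, d4, d5, d7, d8, d9, d12} = {d1, d2, d3, d4, d9}
… ∩ ⟦round⟧ = {d1, d2, d3, d4, d9} ∩ {d1, d8, d9, d10, d11} = {d1, d9}
⟦round ball which hit d3 near d10⟧ = {d1, d9}; d9 ∈ this set.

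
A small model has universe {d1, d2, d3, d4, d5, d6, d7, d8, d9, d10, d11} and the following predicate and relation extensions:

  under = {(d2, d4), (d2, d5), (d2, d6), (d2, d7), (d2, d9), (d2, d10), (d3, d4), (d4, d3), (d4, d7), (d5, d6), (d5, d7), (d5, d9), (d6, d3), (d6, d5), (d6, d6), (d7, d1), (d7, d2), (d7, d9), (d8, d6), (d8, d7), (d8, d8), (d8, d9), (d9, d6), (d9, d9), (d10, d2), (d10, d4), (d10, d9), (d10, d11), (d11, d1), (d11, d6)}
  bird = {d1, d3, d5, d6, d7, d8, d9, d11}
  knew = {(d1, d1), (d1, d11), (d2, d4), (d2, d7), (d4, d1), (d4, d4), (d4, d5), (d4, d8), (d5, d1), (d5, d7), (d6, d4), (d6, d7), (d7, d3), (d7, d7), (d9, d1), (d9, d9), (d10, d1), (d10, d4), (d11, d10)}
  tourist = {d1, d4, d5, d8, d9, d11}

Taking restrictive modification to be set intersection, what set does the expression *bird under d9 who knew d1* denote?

⟦under d9⟧ = {x : ⟨x, d9⟩ ∈ ⟦under⟧} = {d2, d5, d7, d8, d9, d10}
⟦who knew d1⟧ = {x : ⟨x, d1⟩ ∈ ⟦knew⟧} = {d1, d4, d5, d9, d10}
⟦bird⟧ = {d1, d3, d5, d6, d7, d8, d9, d11}
… ∩ ⟦under d9⟧ = {d1, d3, d5, d6, d7, d8, d9, d11} ∩ {d2, d5, d7, d8, d9, d10} = {d5, d7, d8, d9}
… ∩ ⟦who knew d1⟧ = {d5, d7, d8, d9} ∩ {d1, d4, d5, d9, d10} = {d5, d9}
So ⟦bird under d9 who knew d1⟧ = {d5, d9}.

{d5, d9}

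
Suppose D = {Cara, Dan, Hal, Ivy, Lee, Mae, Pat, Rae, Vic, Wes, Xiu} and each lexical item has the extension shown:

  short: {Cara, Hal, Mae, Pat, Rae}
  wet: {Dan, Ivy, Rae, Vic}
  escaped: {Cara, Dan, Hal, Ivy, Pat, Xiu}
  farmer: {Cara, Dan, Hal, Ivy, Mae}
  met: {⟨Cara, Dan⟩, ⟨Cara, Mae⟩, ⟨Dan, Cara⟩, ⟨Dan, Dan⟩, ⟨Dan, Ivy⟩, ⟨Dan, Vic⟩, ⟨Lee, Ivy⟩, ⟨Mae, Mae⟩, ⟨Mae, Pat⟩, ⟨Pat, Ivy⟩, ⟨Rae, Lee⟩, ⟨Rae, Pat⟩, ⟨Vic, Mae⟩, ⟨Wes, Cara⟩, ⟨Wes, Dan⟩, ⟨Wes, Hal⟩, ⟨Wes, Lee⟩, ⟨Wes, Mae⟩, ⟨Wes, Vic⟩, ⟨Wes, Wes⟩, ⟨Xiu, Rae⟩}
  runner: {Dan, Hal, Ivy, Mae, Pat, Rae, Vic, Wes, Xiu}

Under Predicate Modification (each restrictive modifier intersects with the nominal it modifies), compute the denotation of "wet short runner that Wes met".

⟦that Wes met⟧ = {x : ⟨Wes, x⟩ ∈ ⟦met⟧} = {Cara, Dan, Hal, Lee, Mae, Vic, Wes}
⟦runner⟧ = {Dan, Hal, Ivy, Mae, Pat, Rae, Vic, Wes, Xiu}
… ∩ ⟦that Wes met⟧ = {Dan, Hal, Ivy, Mae, Pat, Rae, Vic, Wes, Xiu} ∩ {Cara, Dan, Hal, Lee, Mae, Vic, Wes} = {Dan, Hal, Mae, Vic, Wes}
… ∩ ⟦wet⟧ = {Dan, Hal, Mae, Vic, Wes} ∩ {Dan, Ivy, Rae, Vic} = {Dan, Vic}
… ∩ ⟦short⟧ = {Dan, Vic} ∩ {Cara, Hal, Mae, Pat, Rae} = ∅
So ⟦wet short runner that Wes met⟧ = {}.

{}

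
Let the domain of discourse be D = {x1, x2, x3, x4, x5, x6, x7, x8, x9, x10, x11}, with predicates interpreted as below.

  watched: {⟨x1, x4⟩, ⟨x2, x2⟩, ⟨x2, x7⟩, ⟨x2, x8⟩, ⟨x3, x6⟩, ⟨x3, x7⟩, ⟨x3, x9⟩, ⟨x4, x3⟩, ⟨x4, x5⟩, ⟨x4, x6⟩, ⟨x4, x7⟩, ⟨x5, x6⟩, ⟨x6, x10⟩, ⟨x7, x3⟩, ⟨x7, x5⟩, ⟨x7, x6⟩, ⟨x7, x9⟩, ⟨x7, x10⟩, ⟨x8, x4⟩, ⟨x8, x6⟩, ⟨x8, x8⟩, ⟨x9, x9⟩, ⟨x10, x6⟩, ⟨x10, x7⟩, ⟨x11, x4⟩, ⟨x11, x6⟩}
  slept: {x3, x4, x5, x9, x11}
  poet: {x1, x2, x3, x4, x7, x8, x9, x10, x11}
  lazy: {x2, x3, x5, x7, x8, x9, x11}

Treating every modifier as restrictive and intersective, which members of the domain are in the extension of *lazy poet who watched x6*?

{x3, x7, x8, x11}

⟦who watched x6⟧ = {x : ⟨x, x6⟩ ∈ ⟦watched⟧} = {x3, x4, x5, x7, x8, x10, x11}
⟦poet⟧ = {x1, x2, x3, x4, x7, x8, x9, x10, x11}
… ∩ ⟦who watched x6⟧ = {x1, x2, x3, x4, x7, x8, x9, x10, x11} ∩ {x3, x4, x5, x7, x8, x10, x11} = {x3, x4, x7, x8, x10, x11}
… ∩ ⟦lazy⟧ = {x3, x4, x7, x8, x10, x11} ∩ {x2, x3, x5, x7, x8, x9, x11} = {x3, x7, x8, x11}
So ⟦lazy poet who watched x6⟧ = {x3, x7, x8, x11}.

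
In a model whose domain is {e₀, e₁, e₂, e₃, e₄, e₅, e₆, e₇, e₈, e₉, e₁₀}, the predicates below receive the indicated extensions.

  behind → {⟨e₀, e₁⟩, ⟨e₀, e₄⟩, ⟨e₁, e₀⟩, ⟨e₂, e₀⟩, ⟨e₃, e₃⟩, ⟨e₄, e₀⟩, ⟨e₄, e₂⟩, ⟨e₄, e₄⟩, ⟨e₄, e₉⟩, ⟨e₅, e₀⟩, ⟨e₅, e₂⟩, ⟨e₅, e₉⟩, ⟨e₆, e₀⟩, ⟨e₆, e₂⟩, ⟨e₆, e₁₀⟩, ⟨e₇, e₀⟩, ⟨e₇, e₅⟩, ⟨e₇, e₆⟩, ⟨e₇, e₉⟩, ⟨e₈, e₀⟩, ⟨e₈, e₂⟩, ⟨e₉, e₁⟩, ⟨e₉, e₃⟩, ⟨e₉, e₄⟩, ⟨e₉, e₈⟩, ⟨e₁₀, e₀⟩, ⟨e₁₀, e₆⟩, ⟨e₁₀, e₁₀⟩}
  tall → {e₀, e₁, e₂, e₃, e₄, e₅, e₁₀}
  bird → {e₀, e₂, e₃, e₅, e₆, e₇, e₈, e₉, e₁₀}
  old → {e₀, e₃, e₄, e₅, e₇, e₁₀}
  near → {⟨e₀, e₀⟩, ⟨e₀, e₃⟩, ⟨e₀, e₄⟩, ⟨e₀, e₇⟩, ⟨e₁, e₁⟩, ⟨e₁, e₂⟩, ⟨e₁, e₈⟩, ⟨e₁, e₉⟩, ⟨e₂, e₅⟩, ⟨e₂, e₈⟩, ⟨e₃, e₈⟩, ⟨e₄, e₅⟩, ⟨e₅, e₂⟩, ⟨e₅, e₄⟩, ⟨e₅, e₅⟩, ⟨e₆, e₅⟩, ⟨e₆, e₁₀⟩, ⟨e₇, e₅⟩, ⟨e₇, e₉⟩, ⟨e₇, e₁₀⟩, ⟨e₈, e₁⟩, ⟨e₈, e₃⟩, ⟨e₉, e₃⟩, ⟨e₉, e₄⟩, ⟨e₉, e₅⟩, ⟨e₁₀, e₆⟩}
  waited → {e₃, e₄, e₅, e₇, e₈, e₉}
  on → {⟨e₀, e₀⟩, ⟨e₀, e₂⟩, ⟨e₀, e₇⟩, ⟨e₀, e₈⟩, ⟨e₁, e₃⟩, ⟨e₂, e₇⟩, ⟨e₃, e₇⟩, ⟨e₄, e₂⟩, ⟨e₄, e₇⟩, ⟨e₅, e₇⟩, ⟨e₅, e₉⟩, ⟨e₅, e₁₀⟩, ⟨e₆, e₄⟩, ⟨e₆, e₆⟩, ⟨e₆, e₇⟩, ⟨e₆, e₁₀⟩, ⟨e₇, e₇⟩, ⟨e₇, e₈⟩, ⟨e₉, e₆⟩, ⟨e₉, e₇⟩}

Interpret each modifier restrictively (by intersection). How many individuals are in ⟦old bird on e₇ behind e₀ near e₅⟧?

2

⟦on e₇⟧ = {x : ⟨x, e₇⟩ ∈ ⟦on⟧} = {e₀, e₂, e₃, e₄, e₅, e₆, e₇, e₉}
⟦behind e₀⟧ = {x : ⟨x, e₀⟩ ∈ ⟦behind⟧} = {e₁, e₂, e₄, e₅, e₆, e₇, e₈, e₁₀}
⟦near e₅⟧ = {x : ⟨x, e₅⟩ ∈ ⟦near⟧} = {e₂, e₄, e₅, e₆, e₇, e₉}
⟦bird⟧ = {e₀, e₂, e₃, e₅, e₆, e₇, e₈, e₉, e₁₀}
… ∩ ⟦on e₇⟧ = {e₀, e₂, e₃, e₅, e₆, e₇, e₈, e₉, e₁₀} ∩ {e₀, e₂, e₃, e₄, e₅, e₆, e₇, e₉} = {e₀, e₂, e₃, e₅, e₆, e₇, e₉}
… ∩ ⟦behind e₀⟧ = {e₀, e₂, e₃, e₅, e₆, e₇, e₉} ∩ {e₁, e₂, e₄, e₅, e₆, e₇, e₈, e₁₀} = {e₂, e₅, e₆, e₇}
… ∩ ⟦near e₅⟧ = {e₂, e₅, e₆, e₇} ∩ {e₂, e₄, e₅, e₆, e₇, e₉} = {e₂, e₅, e₆, e₇}
… ∩ ⟦old⟧ = {e₂, e₅, e₆, e₇} ∩ {e₀, e₃, e₄, e₅, e₇, e₁₀} = {e₅, e₇}
⟦old bird on e₇ behind e₀ near e₅⟧ = {e₅, e₇}, so the cardinality is 2.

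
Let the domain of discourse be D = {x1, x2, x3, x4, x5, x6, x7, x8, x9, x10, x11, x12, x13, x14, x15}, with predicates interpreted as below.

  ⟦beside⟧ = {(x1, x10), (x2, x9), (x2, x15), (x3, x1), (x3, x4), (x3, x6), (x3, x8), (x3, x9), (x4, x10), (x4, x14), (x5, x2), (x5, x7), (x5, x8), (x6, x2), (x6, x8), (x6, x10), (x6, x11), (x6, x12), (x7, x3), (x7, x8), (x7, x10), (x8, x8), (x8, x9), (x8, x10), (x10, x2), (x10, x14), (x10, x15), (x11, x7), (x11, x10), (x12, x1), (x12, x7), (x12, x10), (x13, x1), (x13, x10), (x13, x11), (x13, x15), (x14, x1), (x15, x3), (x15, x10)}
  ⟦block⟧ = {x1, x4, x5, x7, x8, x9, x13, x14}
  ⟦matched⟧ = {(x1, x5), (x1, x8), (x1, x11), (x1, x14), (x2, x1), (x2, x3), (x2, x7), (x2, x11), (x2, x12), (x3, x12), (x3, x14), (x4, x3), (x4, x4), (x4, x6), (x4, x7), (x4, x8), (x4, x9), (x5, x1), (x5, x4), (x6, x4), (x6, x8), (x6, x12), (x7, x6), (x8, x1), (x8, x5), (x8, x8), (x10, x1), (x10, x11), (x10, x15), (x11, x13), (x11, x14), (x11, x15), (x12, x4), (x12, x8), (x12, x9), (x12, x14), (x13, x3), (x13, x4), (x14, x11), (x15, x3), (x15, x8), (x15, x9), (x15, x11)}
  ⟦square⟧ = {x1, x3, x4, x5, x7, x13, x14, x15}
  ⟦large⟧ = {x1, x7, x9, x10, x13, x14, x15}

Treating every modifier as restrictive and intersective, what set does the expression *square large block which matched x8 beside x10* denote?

{x1}

⟦which matched x8⟧ = {x : ⟨x, x8⟩ ∈ ⟦matched⟧} = {x1, x4, x6, x8, x12, x15}
⟦beside x10⟧ = {x : ⟨x, x10⟩ ∈ ⟦beside⟧} = {x1, x4, x6, x7, x8, x11, x12, x13, x15}
⟦block⟧ = {x1, x4, x5, x7, x8, x9, x13, x14}
… ∩ ⟦which matched x8⟧ = {x1, x4, x5, x7, x8, x9, x13, x14} ∩ {x1, x4, x6, x8, x12, x15} = {x1, x4, x8}
… ∩ ⟦beside x10⟧ = {x1, x4, x8} ∩ {x1, x4, x6, x7, x8, x11, x12, x13, x15} = {x1, x4, x8}
… ∩ ⟦square⟧ = {x1, x4, x8} ∩ {x1, x3, x4, x5, x7, x13, x14, x15} = {x1, x4}
… ∩ ⟦large⟧ = {x1, x4} ∩ {x1, x7, x9, x10, x13, x14, x15} = {x1}
So ⟦square large block which matched x8 beside x10⟧ = {x1}.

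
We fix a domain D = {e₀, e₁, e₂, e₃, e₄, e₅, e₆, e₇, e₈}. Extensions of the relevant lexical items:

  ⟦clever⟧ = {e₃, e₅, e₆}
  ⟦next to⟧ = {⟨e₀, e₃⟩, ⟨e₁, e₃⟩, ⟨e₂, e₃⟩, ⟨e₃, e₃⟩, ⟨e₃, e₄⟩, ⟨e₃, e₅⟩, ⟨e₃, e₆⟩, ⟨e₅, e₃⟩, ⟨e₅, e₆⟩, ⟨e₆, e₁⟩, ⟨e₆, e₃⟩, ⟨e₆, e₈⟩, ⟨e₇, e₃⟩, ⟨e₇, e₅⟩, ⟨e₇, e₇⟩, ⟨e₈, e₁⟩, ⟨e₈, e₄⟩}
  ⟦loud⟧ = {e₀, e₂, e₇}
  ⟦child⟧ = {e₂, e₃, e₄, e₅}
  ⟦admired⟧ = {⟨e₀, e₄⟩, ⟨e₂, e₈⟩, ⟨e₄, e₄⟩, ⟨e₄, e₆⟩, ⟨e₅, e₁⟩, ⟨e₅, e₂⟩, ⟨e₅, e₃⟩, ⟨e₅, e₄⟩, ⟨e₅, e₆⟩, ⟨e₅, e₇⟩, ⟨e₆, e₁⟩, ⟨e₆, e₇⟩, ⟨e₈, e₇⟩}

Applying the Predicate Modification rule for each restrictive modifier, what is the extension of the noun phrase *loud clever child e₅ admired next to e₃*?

⟦e₅ admired⟧ = {x : ⟨e₅, x⟩ ∈ ⟦admired⟧} = {e₁, e₂, e₃, e₄, e₆, e₇}
⟦next to e₃⟧ = {x : ⟨x, e₃⟩ ∈ ⟦next to⟧} = {e₀, e₁, e₂, e₃, e₅, e₆, e₇}
⟦child⟧ = {e₂, e₃, e₄, e₅}
… ∩ ⟦e₅ admired⟧ = {e₂, e₃, e₄, e₅} ∩ {e₁, e₂, e₃, e₄, e₆, e₇} = {e₂, e₃, e₄}
… ∩ ⟦next to e₃⟧ = {e₂, e₃, e₄} ∩ {e₀, e₁, e₂, e₃, e₅, e₆, e₇} = {e₂, e₃}
… ∩ ⟦loud⟧ = {e₂, e₃} ∩ {e₀, e₂, e₇} = {e₂}
… ∩ ⟦clever⟧ = {e₂} ∩ {e₃, e₅, e₆} = ∅
So ⟦loud clever child e₅ admired next to e₃⟧ = ∅.

∅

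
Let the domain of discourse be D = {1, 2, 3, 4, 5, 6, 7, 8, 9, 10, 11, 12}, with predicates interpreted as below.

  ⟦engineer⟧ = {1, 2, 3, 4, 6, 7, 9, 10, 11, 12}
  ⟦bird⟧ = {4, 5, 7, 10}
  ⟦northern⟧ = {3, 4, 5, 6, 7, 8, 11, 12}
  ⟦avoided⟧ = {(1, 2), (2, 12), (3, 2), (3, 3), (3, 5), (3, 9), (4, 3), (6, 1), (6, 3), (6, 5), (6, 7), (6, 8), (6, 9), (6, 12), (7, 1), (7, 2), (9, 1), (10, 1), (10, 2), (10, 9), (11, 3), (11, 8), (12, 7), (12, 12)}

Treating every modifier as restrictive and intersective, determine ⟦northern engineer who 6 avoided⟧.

{3, 7, 12}

⟦who 6 avoided⟧ = {x : ⟨6, x⟩ ∈ ⟦avoided⟧} = {1, 3, 5, 7, 8, 9, 12}
⟦engineer⟧ = {1, 2, 3, 4, 6, 7, 9, 10, 11, 12}
… ∩ ⟦who 6 avoided⟧ = {1, 2, 3, 4, 6, 7, 9, 10, 11, 12} ∩ {1, 3, 5, 7, 8, 9, 12} = {1, 3, 7, 9, 12}
… ∩ ⟦northern⟧ = {1, 3, 7, 9, 12} ∩ {3, 4, 5, 6, 7, 8, 11, 12} = {3, 7, 12}
So ⟦northern engineer who 6 avoided⟧ = {3, 7, 12}.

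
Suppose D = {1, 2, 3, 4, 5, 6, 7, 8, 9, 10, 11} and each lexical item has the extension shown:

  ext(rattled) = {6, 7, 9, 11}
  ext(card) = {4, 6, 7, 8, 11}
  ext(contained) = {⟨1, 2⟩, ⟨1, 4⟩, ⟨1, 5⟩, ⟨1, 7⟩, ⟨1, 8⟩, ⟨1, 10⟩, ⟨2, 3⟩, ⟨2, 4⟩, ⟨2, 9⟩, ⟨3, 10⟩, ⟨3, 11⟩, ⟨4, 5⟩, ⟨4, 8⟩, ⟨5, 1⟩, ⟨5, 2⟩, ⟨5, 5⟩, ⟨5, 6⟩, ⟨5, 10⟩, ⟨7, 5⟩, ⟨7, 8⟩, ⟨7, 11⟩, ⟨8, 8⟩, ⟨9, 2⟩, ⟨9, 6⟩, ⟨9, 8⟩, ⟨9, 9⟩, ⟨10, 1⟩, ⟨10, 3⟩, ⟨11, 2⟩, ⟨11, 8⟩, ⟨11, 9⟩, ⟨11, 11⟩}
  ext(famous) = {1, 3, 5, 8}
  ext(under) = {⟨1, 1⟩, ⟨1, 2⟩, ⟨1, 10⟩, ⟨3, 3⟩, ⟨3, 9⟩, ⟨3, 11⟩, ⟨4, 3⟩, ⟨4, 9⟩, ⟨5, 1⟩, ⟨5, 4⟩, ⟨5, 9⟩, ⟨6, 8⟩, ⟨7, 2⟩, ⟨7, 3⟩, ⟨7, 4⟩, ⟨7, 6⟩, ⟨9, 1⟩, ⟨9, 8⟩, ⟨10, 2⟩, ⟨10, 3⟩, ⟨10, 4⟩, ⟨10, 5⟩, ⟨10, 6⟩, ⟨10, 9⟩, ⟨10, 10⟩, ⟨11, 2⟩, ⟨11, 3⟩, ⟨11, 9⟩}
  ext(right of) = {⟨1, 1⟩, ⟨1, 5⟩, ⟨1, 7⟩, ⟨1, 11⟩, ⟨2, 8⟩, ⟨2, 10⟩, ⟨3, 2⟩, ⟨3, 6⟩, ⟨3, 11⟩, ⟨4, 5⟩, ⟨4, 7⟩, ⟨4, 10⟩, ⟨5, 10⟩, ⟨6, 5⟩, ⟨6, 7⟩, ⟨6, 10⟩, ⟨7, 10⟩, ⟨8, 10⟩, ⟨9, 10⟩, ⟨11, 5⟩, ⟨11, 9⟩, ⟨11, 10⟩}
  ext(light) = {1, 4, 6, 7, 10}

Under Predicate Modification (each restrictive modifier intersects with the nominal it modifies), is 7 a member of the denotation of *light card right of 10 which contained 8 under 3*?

yes

⟦right of 10⟧ = {x : ⟨x, 10⟩ ∈ ⟦right of⟧} = {2, 4, 5, 6, 7, 8, 9, 11}
⟦which contained 8⟧ = {x : ⟨x, 8⟩ ∈ ⟦contained⟧} = {1, 4, 7, 8, 9, 11}
⟦under 3⟧ = {x : ⟨x, 3⟩ ∈ ⟦under⟧} = {3, 4, 7, 10, 11}
⟦card⟧ = {4, 6, 7, 8, 11}
… ∩ ⟦right of 10⟧ = {4, 6, 7, 8, 11} ∩ {2, 4, 5, 6, 7, 8, 9, 11} = {4, 6, 7, 8, 11}
… ∩ ⟦which contained 8⟧ = {4, 6, 7, 8, 11} ∩ {1, 4, 7, 8, 9, 11} = {4, 7, 8, 11}
… ∩ ⟦under 3⟧ = {4, 7, 8, 11} ∩ {3, 4, 7, 10, 11} = {4, 7, 11}
… ∩ ⟦light⟧ = {4, 7, 11} ∩ {1, 4, 6, 7, 10} = {4, 7}
⟦light card right of 10 which contained 8 under 3⟧ = {4, 7}; 7 ∈ this set.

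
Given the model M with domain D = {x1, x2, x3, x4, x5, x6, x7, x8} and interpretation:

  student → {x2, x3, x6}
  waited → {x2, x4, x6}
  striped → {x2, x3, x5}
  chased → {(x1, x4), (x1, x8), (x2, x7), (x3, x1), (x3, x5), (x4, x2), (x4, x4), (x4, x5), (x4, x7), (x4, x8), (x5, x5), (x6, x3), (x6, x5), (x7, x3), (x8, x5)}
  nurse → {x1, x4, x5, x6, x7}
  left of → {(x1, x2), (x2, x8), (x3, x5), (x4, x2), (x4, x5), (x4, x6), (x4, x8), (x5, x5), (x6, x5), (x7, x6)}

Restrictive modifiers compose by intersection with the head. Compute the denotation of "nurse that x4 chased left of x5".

⟦that x4 chased⟧ = {x : ⟨x4, x⟩ ∈ ⟦chased⟧} = {x2, x4, x5, x7, x8}
⟦left of x5⟧ = {x : ⟨x, x5⟩ ∈ ⟦left of⟧} = {x3, x4, x5, x6}
⟦nurse⟧ = {x1, x4, x5, x6, x7}
… ∩ ⟦that x4 chased⟧ = {x1, x4, x5, x6, x7} ∩ {x2, x4, x5, x7, x8} = {x4, x5, x7}
… ∩ ⟦left of x5⟧ = {x4, x5, x7} ∩ {x3, x4, x5, x6} = {x4, x5}
So ⟦nurse that x4 chased left of x5⟧ = {x4, x5}.

{x4, x5}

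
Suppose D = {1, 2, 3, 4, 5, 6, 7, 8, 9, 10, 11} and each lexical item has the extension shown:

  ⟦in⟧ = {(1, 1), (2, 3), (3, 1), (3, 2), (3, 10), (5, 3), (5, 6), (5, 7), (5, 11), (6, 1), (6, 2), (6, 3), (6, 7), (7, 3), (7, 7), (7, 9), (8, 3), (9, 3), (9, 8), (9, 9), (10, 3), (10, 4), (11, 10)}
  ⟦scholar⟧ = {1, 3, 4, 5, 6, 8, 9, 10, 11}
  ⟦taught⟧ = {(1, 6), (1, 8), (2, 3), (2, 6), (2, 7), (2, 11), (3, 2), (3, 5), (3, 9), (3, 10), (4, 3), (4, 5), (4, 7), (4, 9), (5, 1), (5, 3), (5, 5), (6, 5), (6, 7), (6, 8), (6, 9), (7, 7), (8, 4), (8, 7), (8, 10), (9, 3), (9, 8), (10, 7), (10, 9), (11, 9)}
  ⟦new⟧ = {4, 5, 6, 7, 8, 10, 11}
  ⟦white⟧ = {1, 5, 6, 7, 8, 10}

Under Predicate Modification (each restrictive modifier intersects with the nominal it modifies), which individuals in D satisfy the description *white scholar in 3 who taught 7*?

{6, 8, 10}

⟦in 3⟧ = {x : ⟨x, 3⟩ ∈ ⟦in⟧} = {2, 5, 6, 7, 8, 9, 10}
⟦who taught 7⟧ = {x : ⟨x, 7⟩ ∈ ⟦taught⟧} = {2, 4, 6, 7, 8, 10}
⟦scholar⟧ = {1, 3, 4, 5, 6, 8, 9, 10, 11}
… ∩ ⟦in 3⟧ = {1, 3, 4, 5, 6, 8, 9, 10, 11} ∩ {2, 5, 6, 7, 8, 9, 10} = {5, 6, 8, 9, 10}
… ∩ ⟦who taught 7⟧ = {5, 6, 8, 9, 10} ∩ {2, 4, 6, 7, 8, 10} = {6, 8, 10}
… ∩ ⟦white⟧ = {6, 8, 10} ∩ {1, 5, 6, 7, 8, 10} = {6, 8, 10}
So ⟦white scholar in 3 who taught 7⟧ = {6, 8, 10}.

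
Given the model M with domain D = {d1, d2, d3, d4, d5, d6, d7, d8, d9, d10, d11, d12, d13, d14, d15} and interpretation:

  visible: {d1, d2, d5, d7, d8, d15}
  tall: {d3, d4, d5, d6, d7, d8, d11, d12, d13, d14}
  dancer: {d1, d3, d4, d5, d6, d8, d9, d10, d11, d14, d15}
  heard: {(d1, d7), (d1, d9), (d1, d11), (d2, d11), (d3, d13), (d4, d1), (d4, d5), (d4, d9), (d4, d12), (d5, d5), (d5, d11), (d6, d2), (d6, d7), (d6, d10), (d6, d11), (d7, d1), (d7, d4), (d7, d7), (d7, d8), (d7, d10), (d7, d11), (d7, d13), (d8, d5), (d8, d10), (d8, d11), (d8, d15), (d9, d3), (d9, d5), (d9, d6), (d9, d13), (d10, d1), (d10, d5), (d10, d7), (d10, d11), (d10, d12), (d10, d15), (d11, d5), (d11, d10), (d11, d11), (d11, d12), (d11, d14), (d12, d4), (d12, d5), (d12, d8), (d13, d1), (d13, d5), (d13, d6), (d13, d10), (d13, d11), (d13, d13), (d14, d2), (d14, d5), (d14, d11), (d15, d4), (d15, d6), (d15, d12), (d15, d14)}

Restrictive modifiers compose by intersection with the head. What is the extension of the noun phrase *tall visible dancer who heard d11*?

{d5, d8}

⟦who heard d11⟧ = {x : ⟨x, d11⟩ ∈ ⟦heard⟧} = {d1, d2, d5, d6, d7, d8, d10, d11, d13, d14}
⟦dancer⟧ = {d1, d3, d4, d5, d6, d8, d9, d10, d11, d14, d15}
… ∩ ⟦who heard d11⟧ = {d1, d3, d4, d5, d6, d8, d9, d10, d11, d14, d15} ∩ {d1, d2, d5, d6, d7, d8, d10, d11, d13, d14} = {d1, d5, d6, d8, d10, d11, d14}
… ∩ ⟦tall⟧ = {d1, d5, d6, d8, d10, d11, d14} ∩ {d3, d4, d5, d6, d7, d8, d11, d12, d13, d14} = {d5, d6, d8, d11, d14}
… ∩ ⟦visible⟧ = {d5, d6, d8, d11, d14} ∩ {d1, d2, d5, d7, d8, d15} = {d5, d8}
So ⟦tall visible dancer who heard d11⟧ = {d5, d8}.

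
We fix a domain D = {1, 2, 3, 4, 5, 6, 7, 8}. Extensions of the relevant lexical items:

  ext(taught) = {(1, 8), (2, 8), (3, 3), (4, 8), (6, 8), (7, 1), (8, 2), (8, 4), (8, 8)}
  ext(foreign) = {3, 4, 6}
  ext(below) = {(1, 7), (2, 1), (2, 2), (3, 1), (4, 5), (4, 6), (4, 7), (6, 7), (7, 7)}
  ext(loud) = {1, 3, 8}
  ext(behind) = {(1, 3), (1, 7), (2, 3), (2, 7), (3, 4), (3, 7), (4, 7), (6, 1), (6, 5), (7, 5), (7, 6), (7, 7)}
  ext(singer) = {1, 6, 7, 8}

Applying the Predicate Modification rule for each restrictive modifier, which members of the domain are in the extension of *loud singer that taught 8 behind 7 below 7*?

{1}

⟦that taught 8⟧ = {x : ⟨x, 8⟩ ∈ ⟦taught⟧} = {1, 2, 4, 6, 8}
⟦behind 7⟧ = {x : ⟨x, 7⟩ ∈ ⟦behind⟧} = {1, 2, 3, 4, 7}
⟦below 7⟧ = {x : ⟨x, 7⟩ ∈ ⟦below⟧} = {1, 4, 6, 7}
⟦singer⟧ = {1, 6, 7, 8}
… ∩ ⟦that taught 8⟧ = {1, 6, 7, 8} ∩ {1, 2, 4, 6, 8} = {1, 6, 8}
… ∩ ⟦behind 7⟧ = {1, 6, 8} ∩ {1, 2, 3, 4, 7} = {1}
… ∩ ⟦below 7⟧ = {1} ∩ {1, 4, 6, 7} = {1}
… ∩ ⟦loud⟧ = {1} ∩ {1, 3, 8} = {1}
So ⟦loud singer that taught 8 behind 7 below 7⟧ = {1}.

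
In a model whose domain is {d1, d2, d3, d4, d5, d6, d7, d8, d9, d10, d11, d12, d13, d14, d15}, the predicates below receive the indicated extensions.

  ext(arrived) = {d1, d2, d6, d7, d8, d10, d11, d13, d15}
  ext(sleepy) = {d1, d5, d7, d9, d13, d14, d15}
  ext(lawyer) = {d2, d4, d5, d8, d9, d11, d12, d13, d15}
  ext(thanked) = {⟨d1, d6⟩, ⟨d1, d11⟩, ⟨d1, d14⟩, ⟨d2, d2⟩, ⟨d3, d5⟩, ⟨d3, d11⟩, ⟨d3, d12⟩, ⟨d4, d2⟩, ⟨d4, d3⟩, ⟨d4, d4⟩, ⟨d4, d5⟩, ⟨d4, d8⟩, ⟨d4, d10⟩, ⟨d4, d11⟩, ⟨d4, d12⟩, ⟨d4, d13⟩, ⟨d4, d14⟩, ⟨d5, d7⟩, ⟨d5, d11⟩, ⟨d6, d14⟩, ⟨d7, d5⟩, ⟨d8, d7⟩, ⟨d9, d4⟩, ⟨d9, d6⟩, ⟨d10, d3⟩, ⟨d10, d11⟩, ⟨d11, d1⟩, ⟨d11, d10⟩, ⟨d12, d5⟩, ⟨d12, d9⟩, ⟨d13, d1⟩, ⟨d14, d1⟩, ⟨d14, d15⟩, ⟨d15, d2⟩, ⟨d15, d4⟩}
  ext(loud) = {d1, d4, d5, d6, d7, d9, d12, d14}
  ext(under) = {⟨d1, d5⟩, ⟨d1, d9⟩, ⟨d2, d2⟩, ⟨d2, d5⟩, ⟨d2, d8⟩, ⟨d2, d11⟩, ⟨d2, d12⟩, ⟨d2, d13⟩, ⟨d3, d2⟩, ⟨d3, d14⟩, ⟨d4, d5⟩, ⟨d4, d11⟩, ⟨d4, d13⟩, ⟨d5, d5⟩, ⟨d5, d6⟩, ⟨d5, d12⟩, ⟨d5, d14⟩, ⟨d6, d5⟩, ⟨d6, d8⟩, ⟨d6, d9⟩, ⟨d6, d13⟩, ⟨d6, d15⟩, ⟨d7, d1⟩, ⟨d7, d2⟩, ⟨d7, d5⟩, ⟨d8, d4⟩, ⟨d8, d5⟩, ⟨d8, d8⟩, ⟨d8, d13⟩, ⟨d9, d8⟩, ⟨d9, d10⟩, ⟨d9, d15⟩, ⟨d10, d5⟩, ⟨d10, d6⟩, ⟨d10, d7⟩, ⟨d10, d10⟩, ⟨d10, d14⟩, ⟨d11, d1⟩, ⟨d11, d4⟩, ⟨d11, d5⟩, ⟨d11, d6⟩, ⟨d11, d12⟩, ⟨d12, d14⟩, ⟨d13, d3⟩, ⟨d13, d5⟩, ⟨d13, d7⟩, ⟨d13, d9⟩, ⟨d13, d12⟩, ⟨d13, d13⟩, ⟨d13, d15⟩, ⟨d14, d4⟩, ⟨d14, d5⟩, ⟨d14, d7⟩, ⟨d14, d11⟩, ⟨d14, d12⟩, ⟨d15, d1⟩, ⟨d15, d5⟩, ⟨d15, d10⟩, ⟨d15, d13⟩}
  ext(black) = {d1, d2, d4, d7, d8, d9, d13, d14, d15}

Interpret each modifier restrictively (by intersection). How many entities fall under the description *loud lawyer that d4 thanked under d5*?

2

⟦that d4 thanked⟧ = {x : ⟨d4, x⟩ ∈ ⟦thanked⟧} = {d2, d3, d4, d5, d8, d10, d11, d12, d13, d14}
⟦under d5⟧ = {x : ⟨x, d5⟩ ∈ ⟦under⟧} = {d1, d2, d4, d5, d6, d7, d8, d10, d11, d13, d14, d15}
⟦lawyer⟧ = {d2, d4, d5, d8, d9, d11, d12, d13, d15}
… ∩ ⟦that d4 thanked⟧ = {d2, d4, d5, d8, d9, d11, d12, d13, d15} ∩ {d2, d3, d4, d5, d8, d10, d11, d12, d13, d14} = {d2, d4, d5, d8, d11, d12, d13}
… ∩ ⟦under d5⟧ = {d2, d4, d5, d8, d11, d12, d13} ∩ {d1, d2, d4, d5, d6, d7, d8, d10, d11, d13, d14, d15} = {d2, d4, d5, d8, d11, d13}
… ∩ ⟦loud⟧ = {d2, d4, d5, d8, d11, d13} ∩ {d1, d4, d5, d6, d7, d9, d12, d14} = {d4, d5}
⟦loud lawyer that d4 thanked under d5⟧ = {d4, d5}, so the cardinality is 2.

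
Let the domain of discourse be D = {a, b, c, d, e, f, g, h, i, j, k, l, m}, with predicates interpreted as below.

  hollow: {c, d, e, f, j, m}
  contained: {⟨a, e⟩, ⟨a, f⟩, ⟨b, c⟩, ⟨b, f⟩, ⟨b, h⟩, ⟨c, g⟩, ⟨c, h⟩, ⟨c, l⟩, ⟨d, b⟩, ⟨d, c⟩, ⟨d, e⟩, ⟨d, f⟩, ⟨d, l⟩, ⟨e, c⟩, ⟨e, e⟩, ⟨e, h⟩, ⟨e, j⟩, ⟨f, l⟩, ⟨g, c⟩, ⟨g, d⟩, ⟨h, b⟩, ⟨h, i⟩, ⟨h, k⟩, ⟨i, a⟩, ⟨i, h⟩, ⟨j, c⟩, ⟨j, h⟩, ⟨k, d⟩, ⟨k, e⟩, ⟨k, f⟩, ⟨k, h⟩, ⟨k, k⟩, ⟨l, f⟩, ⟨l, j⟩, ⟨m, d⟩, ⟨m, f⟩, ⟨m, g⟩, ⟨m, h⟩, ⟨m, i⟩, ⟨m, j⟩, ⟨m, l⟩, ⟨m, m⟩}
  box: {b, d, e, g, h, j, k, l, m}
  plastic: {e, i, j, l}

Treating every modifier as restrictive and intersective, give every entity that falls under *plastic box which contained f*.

⟦which contained f⟧ = {x : ⟨x, f⟩ ∈ ⟦contained⟧} = {a, b, d, k, l, m}
⟦box⟧ = {b, d, e, g, h, j, k, l, m}
… ∩ ⟦which contained f⟧ = {b, d, e, g, h, j, k, l, m} ∩ {a, b, d, k, l, m} = {b, d, k, l, m}
… ∩ ⟦plastic⟧ = {b, d, k, l, m} ∩ {e, i, j, l} = {l}
So ⟦plastic box which contained f⟧ = {l}.

{l}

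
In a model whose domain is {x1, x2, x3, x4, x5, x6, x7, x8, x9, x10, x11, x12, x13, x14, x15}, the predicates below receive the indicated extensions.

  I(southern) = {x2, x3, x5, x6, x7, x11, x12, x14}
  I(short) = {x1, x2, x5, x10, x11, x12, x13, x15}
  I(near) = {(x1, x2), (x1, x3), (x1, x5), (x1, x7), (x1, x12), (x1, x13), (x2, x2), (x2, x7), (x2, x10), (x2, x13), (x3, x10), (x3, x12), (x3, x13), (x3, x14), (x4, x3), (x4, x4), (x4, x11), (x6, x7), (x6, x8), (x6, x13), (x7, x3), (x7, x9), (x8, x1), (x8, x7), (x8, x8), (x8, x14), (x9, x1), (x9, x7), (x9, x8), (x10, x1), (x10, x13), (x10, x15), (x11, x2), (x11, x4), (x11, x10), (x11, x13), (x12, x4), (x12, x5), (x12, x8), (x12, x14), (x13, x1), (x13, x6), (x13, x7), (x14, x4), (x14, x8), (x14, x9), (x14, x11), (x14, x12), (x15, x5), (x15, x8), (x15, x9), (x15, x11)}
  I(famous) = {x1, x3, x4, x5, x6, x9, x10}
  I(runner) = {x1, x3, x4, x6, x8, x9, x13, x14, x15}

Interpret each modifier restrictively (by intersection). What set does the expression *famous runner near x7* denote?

{x1, x6, x9}

⟦near x7⟧ = {x : ⟨x, x7⟩ ∈ ⟦near⟧} = {x1, x2, x6, x8, x9, x13}
⟦runner⟧ = {x1, x3, x4, x6, x8, x9, x13, x14, x15}
… ∩ ⟦near x7⟧ = {x1, x3, x4, x6, x8, x9, x13, x14, x15} ∩ {x1, x2, x6, x8, x9, x13} = {x1, x6, x8, x9, x13}
… ∩ ⟦famous⟧ = {x1, x6, x8, x9, x13} ∩ {x1, x3, x4, x5, x6, x9, x10} = {x1, x6, x9}
So ⟦famous runner near x7⟧ = {x1, x6, x9}.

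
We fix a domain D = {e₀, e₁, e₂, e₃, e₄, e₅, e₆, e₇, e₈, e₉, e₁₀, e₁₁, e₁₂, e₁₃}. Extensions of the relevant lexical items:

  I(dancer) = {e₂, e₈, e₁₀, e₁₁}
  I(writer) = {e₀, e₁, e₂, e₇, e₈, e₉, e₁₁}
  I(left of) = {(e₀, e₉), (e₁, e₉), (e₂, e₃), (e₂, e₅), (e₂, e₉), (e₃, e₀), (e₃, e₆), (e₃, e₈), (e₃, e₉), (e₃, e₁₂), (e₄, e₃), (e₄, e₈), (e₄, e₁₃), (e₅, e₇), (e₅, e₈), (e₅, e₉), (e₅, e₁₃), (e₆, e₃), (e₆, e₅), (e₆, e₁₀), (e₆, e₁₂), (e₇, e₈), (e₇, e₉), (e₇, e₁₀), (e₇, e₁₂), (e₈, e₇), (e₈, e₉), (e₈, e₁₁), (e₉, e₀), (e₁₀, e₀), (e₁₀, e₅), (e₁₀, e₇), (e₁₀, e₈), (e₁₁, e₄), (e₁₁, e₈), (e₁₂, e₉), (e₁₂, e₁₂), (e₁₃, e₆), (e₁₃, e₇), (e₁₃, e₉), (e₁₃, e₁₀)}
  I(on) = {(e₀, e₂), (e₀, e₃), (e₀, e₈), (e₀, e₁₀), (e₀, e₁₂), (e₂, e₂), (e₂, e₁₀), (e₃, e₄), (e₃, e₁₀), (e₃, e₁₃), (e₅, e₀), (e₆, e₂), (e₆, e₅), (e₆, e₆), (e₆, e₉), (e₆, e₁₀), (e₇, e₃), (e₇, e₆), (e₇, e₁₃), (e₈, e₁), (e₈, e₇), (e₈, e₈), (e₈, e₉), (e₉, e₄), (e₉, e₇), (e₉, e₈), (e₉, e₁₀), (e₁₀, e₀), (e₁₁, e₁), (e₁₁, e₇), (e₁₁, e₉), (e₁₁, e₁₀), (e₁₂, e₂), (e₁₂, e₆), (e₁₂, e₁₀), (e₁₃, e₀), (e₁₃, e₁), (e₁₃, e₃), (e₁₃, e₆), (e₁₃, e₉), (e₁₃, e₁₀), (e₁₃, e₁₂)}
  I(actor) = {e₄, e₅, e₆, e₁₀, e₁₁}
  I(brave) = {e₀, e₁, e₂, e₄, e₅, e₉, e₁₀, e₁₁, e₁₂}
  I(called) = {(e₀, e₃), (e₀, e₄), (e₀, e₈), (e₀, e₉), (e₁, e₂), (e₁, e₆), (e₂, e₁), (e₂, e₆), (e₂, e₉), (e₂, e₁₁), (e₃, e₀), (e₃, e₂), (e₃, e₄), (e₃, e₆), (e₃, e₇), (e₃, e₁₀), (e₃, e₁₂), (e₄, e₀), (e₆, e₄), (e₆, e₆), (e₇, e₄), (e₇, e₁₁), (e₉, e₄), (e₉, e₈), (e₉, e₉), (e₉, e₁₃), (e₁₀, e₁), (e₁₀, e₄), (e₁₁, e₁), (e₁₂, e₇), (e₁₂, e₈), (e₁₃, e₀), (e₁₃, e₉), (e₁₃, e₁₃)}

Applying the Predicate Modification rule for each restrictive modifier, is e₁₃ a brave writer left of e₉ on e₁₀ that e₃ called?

⟦left of e₉⟧ = {x : ⟨x, e₉⟩ ∈ ⟦left of⟧} = {e₀, e₁, e₂, e₃, e₅, e₇, e₈, e₁₂, e₁₃}
⟦on e₁₀⟧ = {x : ⟨x, e₁₀⟩ ∈ ⟦on⟧} = {e₀, e₂, e₃, e₆, e₉, e₁₁, e₁₂, e₁₃}
⟦that e₃ called⟧ = {x : ⟨e₃, x⟩ ∈ ⟦called⟧} = {e₀, e₂, e₄, e₆, e₇, e₁₀, e₁₂}
⟦writer⟧ = {e₀, e₁, e₂, e₇, e₈, e₉, e₁₁}
… ∩ ⟦left of e₉⟧ = {e₀, e₁, e₂, e₇, e₈, e₉, e₁₁} ∩ {e₀, e₁, e₂, e₃, e₅, e₇, e₈, e₁₂, e₁₃} = {e₀, e₁, e₂, e₇, e₈}
… ∩ ⟦on e₁₀⟧ = {e₀, e₁, e₂, e₇, e₈} ∩ {e₀, e₂, e₃, e₆, e₉, e₁₁, e₁₂, e₁₃} = {e₀, e₂}
… ∩ ⟦that e₃ called⟧ = {e₀, e₂} ∩ {e₀, e₂, e₄, e₆, e₇, e₁₀, e₁₂} = {e₀, e₂}
… ∩ ⟦brave⟧ = {e₀, e₂} ∩ {e₀, e₁, e₂, e₄, e₅, e₉, e₁₀, e₁₁, e₁₂} = {e₀, e₂}
⟦brave writer left of e₉ on e₁₀ that e₃ called⟧ = {e₀, e₂}; e₁₃ ∉ this set.

no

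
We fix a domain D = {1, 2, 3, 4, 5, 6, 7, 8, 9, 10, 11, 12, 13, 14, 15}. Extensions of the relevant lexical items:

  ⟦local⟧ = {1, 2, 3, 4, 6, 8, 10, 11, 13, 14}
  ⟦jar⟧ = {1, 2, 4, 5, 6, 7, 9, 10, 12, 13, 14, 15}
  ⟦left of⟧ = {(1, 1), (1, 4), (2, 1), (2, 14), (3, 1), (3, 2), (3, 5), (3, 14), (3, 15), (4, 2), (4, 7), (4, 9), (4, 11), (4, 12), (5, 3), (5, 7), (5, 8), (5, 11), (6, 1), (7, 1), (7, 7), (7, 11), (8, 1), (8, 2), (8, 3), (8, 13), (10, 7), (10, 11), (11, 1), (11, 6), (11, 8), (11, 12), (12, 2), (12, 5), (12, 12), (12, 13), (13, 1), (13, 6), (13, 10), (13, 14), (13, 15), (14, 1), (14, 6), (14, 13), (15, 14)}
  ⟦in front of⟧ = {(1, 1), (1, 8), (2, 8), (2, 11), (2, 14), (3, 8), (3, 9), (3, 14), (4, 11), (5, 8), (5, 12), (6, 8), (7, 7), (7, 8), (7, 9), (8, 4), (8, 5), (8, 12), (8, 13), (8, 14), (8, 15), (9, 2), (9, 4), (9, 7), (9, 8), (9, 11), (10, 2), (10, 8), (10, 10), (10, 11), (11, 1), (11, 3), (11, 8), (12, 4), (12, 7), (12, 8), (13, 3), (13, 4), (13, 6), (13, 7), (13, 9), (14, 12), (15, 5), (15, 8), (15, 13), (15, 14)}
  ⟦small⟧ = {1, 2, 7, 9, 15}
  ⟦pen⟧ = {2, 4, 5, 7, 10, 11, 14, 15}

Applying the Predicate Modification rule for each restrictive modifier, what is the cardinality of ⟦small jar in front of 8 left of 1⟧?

3

⟦in front of 8⟧ = {x : ⟨x, 8⟩ ∈ ⟦in front of⟧} = {1, 2, 3, 5, 6, 7, 9, 10, 11, 12, 15}
⟦left of 1⟧ = {x : ⟨x, 1⟩ ∈ ⟦left of⟧} = {1, 2, 3, 6, 7, 8, 11, 13, 14}
⟦jar⟧ = {1, 2, 4, 5, 6, 7, 9, 10, 12, 13, 14, 15}
… ∩ ⟦in front of 8⟧ = {1, 2, 4, 5, 6, 7, 9, 10, 12, 13, 14, 15} ∩ {1, 2, 3, 5, 6, 7, 9, 10, 11, 12, 15} = {1, 2, 5, 6, 7, 9, 10, 12, 15}
… ∩ ⟦left of 1⟧ = {1, 2, 5, 6, 7, 9, 10, 12, 15} ∩ {1, 2, 3, 6, 7, 8, 11, 13, 14} = {1, 2, 6, 7}
… ∩ ⟦small⟧ = {1, 2, 6, 7} ∩ {1, 2, 7, 9, 15} = {1, 2, 7}
⟦small jar in front of 8 left of 1⟧ = {1, 2, 7}, so the cardinality is 3.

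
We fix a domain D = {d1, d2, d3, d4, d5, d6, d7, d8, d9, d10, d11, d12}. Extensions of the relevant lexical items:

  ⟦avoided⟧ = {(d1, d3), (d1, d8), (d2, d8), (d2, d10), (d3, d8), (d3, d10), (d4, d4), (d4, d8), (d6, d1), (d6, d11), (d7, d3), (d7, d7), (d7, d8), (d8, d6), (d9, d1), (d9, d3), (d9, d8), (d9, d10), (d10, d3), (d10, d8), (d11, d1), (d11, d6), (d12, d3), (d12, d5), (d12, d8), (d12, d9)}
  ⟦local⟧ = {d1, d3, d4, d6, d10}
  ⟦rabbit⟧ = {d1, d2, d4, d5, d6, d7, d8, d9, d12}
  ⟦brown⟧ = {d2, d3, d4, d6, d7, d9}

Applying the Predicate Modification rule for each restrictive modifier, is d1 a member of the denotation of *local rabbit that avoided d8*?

⟦that avoided d8⟧ = {x : ⟨x, d8⟩ ∈ ⟦avoided⟧} = {d1, d2, d3, d4, d7, d9, d10, d12}
⟦rabbit⟧ = {d1, d2, d4, d5, d6, d7, d8, d9, d12}
… ∩ ⟦that avoided d8⟧ = {d1, d2, d4, d5, d6, d7, d8, d9, d12} ∩ {d1, d2, d3, d4, d7, d9, d10, d12} = {d1, d2, d4, d7, d9, d12}
… ∩ ⟦local⟧ = {d1, d2, d4, d7, d9, d12} ∩ {d1, d3, d4, d6, d10} = {d1, d4}
⟦local rabbit that avoided d8⟧ = {d1, d4}; d1 ∈ this set.

yes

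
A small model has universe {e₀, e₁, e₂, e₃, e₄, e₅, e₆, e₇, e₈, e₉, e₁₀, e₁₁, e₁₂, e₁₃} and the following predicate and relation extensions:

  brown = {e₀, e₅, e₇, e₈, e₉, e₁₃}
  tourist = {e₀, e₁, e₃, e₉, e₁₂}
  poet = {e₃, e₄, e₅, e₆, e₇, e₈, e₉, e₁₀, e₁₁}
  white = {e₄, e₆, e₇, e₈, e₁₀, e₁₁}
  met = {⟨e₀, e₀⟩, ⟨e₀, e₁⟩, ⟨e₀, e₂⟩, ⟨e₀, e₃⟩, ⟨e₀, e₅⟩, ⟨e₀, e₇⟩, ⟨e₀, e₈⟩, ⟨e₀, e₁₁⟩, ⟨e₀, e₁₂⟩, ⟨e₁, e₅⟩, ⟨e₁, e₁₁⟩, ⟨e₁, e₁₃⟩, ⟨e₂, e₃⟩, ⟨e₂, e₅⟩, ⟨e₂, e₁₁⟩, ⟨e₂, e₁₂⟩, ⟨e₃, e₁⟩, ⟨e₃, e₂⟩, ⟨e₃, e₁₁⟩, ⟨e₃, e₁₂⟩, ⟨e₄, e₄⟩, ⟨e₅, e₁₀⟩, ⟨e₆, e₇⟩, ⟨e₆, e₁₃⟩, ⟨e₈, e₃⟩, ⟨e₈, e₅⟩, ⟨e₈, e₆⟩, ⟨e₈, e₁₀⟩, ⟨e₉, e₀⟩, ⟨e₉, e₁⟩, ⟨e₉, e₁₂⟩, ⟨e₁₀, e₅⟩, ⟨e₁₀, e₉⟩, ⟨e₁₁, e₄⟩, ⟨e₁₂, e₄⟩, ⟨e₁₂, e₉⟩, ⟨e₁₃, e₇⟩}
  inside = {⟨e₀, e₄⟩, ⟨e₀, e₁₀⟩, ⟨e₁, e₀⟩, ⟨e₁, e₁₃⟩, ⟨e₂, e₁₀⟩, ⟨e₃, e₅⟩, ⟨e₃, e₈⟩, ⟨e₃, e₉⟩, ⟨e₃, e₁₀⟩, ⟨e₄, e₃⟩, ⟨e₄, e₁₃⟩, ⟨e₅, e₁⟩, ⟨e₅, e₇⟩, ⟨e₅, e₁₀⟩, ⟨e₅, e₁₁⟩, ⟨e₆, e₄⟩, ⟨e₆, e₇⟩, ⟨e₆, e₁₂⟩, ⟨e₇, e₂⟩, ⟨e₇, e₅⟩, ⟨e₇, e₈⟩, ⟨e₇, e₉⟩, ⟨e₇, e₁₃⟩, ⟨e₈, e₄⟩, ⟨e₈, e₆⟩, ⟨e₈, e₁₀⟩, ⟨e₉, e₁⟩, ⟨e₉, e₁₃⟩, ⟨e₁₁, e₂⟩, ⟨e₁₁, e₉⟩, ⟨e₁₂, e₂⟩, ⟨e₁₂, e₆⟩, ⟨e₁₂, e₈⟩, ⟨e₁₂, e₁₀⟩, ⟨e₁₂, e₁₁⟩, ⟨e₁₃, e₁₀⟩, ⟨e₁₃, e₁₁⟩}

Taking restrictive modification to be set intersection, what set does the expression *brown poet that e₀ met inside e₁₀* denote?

⟦that e₀ met⟧ = {x : ⟨e₀, x⟩ ∈ ⟦met⟧} = {e₀, e₁, e₂, e₃, e₅, e₇, e₈, e₁₁, e₁₂}
⟦inside e₁₀⟧ = {x : ⟨x, e₁₀⟩ ∈ ⟦inside⟧} = {e₀, e₂, e₃, e₅, e₈, e₁₂, e₁₃}
⟦poet⟧ = {e₃, e₄, e₅, e₆, e₇, e₈, e₉, e₁₀, e₁₁}
… ∩ ⟦that e₀ met⟧ = {e₃, e₄, e₅, e₆, e₇, e₈, e₉, e₁₀, e₁₁} ∩ {e₀, e₁, e₂, e₃, e₅, e₇, e₈, e₁₁, e₁₂} = {e₃, e₅, e₇, e₈, e₁₁}
… ∩ ⟦inside e₁₀⟧ = {e₃, e₅, e₇, e₈, e₁₁} ∩ {e₀, e₂, e₃, e₅, e₈, e₁₂, e₁₃} = {e₃, e₅, e₈}
… ∩ ⟦brown⟧ = {e₃, e₅, e₈} ∩ {e₀, e₅, e₇, e₈, e₉, e₁₃} = {e₅, e₈}
So ⟦brown poet that e₀ met inside e₁₀⟧ = {e₅, e₈}.

{e₅, e₈}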